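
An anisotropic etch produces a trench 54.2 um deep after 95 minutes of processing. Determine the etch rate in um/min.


Step 1: Etch rate = depth / time
Step 2: rate = 54.2 / 95
rate = 0.571 um/min


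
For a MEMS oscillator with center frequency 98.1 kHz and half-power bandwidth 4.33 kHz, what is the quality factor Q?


Step 1: Q = f0 / bandwidth
Step 2: Q = 98.1 / 4.33
Q = 22.7


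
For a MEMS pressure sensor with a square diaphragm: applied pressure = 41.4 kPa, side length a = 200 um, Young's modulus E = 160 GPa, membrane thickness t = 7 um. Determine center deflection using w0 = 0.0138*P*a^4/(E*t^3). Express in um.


Step 1: Convert pressure to compatible units (E is in GPa, so P in GPa).
P = 41.4 kPa = 41.4e-6 GPa
Step 2: Compute numerator: 0.0138 * P * a^4.
a^4 = 200^4 = 1600000000
numerator = 0.0138 * 41.4e-6 * 1600000000 = 9.1411e+02
Step 3: Compute denominator: E * t^3 = 160 * 7^3 = 54880
Step 4: w0 = numerator / denominator = 9.1411e+02 / 54880 = 0.0167 um


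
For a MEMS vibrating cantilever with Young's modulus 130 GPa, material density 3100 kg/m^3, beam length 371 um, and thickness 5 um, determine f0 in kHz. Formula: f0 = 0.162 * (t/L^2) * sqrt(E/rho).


Step 1: Convert units to SI.
t_SI = 5e-6 m, L_SI = 371e-6 m
Step 2: Calculate sqrt(E/rho).
sqrt(130e9 / 3100) = 6475.76 m/s
Step 3: Compute f0.
f0 = 0.162 * 5e-6 / (371e-6)^2 * 6475.76 = 38109.0 Hz = 38.11 kHz


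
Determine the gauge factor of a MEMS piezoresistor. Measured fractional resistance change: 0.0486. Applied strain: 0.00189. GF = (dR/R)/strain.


Step 1: Identify values.
dR/R = 0.0486, strain = 0.00189
Step 2: GF = (dR/R) / strain = 0.0486 / 0.00189
GF = 25.7


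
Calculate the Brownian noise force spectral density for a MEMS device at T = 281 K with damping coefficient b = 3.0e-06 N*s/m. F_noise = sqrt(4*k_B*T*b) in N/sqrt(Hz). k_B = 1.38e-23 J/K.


Step 1: Compute 4 * k_B * T * b
= 4 * 1.38e-23 * 281 * 3.0e-06
= 4.6534e-26 N^2/Hz
Step 2: F_noise = sqrt(4.6534e-26)
F_noise = 2.16e-13 N/sqrt(Hz)


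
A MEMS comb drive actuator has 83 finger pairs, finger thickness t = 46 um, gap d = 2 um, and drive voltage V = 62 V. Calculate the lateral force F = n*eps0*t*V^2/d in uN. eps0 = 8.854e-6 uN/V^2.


Step 1: Parameters: n=83, eps0=8.854e-6 uN/V^2, t=46 um, V=62 V, d=2 um
Step 2: V^2 = 3844
Step 3: F = 83 * 8.854e-6 * 46 * 3844 / 2
F = 64.972 uN


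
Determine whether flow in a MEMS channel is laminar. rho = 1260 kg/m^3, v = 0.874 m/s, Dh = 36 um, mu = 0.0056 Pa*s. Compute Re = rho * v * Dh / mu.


Step 1: Convert Dh to meters: Dh = 36e-6 m
Step 2: Re = rho * v * Dh / mu
Re = 1260 * 0.874 * 36e-6 / 0.0056
Re = 7.079
Since Re = 7.079 is below ~2300, the flow is laminar.


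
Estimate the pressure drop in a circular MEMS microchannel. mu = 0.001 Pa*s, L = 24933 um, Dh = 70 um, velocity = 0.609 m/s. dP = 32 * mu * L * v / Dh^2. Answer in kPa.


Step 1: Convert to SI: L = 24933e-6 m, Dh = 70e-6 m
Step 2: dP = 32 * 0.001 * 24933e-6 * 0.609 / (70e-6)^2
Step 3: dP = 99162.10 Pa
Step 4: Convert to kPa: dP = 99.16 kPa


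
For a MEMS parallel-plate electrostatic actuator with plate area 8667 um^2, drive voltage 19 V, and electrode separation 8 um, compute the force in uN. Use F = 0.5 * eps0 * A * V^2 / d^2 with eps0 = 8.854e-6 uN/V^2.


Step 1: Identify parameters.
eps0 = 8.854e-6 uN/V^2, A = 8667 um^2, V = 19 V, d = 8 um
Step 2: Compute V^2 = 19^2 = 361
Step 3: Compute d^2 = 8^2 = 64
Step 4: F = 0.5 * 8.854e-6 * 8667 * 361 / 64
F = 0.216 uN


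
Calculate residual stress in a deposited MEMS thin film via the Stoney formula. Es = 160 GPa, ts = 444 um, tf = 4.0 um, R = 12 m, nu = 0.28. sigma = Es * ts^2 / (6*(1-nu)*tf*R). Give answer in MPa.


Step 1: Compute numerator: Es * ts^2 = 160 * 444^2 = 31541760 (GPa*um^2)
Step 2: Compute denominator (R in um): 6*(1-nu)*tf*R = 6*0.72*4.0*12e6 = 207360000.0 (um^2)
Step 3: sigma (GPa) = 31541760 / 207360000.0 = 1.52111e-01 GPa
Step 4: Convert to MPa (x1000): sigma = 152.1 MPa


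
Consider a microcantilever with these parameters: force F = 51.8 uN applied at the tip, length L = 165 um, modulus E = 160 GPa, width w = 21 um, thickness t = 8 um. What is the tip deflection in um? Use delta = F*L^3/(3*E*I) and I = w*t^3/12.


Step 1: Calculate the second moment of area.
I = w * t^3 / 12 = 21 * 8^3 / 12 = 896.0 um^4
Step 2: Convert E to consistent units (1 GPa = 1000 uN/um^2).
E = 160 GPa = 160000 uN/um^2
Step 3: Calculate tip deflection.
delta = F * L^3 / (3 * E * I)
delta = 51.8 * 165^3 / (3 * 160000 * 896.0)
delta = 0.541 um


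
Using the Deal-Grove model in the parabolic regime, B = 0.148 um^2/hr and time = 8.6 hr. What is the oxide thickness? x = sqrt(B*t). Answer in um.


Step 1: Compute B*t = 0.148 * 8.6 = 1.2728
Step 2: x = sqrt(1.2728)
x = 1.128 um


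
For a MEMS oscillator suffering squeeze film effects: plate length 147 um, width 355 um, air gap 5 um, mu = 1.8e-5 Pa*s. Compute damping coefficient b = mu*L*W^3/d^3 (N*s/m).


Step 1: Convert to SI.
L = 147e-6 m, W = 355e-6 m, d = 5e-6 m
Step 2: W^3 = (355e-6)^3 = 4.47e-11 m^3
Step 3: d^3 = (5e-6)^3 = 1.25e-16 m^3
Step 4: b = 1.8e-5 * 147e-6 * 4.47e-11 / 1.25e-16
b = 9.47e-04 N*s/m


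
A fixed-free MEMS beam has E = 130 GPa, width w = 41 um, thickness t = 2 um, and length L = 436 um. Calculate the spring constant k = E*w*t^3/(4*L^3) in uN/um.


Step 1: Convert E to consistent units (1 GPa = 1000 uN/um^2).
E = 130 GPa = 130000 uN/um^2
Step 2: Compute t^3 = 2^3 = 8
Step 3: Compute L^3 = 436^3 = 82881856
Step 4: k = 130000 * 41 * 8 / (4 * 82881856)
k = 0.1286 uN/um


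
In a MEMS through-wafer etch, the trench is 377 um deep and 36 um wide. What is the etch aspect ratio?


Step 1: AR = depth / width
Step 2: AR = 377 / 36
AR = 10.5


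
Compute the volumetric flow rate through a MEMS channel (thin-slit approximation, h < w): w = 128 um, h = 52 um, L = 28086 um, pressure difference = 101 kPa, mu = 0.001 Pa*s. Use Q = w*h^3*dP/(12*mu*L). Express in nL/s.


Step 1: Convert all dimensions to SI (meters).
w = 128e-6 m, h = 52e-6 m, L = 28086e-6 m, dP = 101e3 Pa
Step 2: Q = w * h^3 * dP / (12 * mu * L)
Q = 128e-6 * (52e-6)^3 * 101e3 / (12 * 0.001 * 28086e-6) = 5.39349446e-09 m^3/s
Step 3: Convert Q from m^3/s to nL/s (1 m^3 = 1e12 nL, so multiply by 1e12).
Q = 5393.494 nL/s


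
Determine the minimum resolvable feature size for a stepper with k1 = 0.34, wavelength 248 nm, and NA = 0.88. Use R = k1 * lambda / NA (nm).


Step 1: Identify values: k1 = 0.34, lambda = 248 nm, NA = 0.88
Step 2: R = k1 * lambda / NA
R = 0.34 * 248 / 0.88
R = 95.8 nm


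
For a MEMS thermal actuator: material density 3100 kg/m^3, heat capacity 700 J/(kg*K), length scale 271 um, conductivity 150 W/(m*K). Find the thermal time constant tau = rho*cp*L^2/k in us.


Step 1: Convert L to m: L = 271e-6 m
Step 2: L^2 = (271e-6)^2 = 7.3441e-08 m^2
Step 3: tau = 3100 * 700 * 7.3441e-08 / 150 = 1.06244647e-03 s
Step 4: Convert to microseconds (multiply by 1e6).
tau = 1062.446 us


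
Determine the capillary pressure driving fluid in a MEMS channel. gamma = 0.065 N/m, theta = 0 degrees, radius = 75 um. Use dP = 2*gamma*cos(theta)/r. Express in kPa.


Step 1: cos(0 deg) = 1.0
Step 2: Convert r to m: r = 75e-6 m
Step 3: dP = 2 * 0.065 * 1.0 / 75e-6 = 1733.3 Pa
Step 4: Convert Pa to kPa (divide by 1000).
dP = 1.73 kPa


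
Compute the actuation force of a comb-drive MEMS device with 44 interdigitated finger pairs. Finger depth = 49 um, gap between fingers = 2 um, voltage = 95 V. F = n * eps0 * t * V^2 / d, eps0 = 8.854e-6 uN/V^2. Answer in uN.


Step 1: Parameters: n=44, eps0=8.854e-6 uN/V^2, t=49 um, V=95 V, d=2 um
Step 2: V^2 = 9025
Step 3: F = 44 * 8.854e-6 * 49 * 9025 / 2
F = 86.14 uN


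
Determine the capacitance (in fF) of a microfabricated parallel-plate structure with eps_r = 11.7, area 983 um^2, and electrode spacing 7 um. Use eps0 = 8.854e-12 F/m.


Step 1: Convert area to m^2: A = 983e-12 m^2
Step 2: Convert gap to m: d = 7e-6 m
Step 3: C = eps0 * eps_r * A / d
C = 8.854e-12 * 11.7 * 983e-12 / 7e-6
Step 4: Convert to fF (multiply by 1e15).
C = 14.55 fF


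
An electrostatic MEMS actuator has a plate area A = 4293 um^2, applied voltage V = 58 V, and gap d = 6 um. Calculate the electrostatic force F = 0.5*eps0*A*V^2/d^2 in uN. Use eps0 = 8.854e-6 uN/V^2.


Step 1: Identify parameters.
eps0 = 8.854e-6 uN/V^2, A = 4293 um^2, V = 58 V, d = 6 um
Step 2: Compute V^2 = 58^2 = 3364
Step 3: Compute d^2 = 6^2 = 36
Step 4: F = 0.5 * 8.854e-6 * 4293 * 3364 / 36
F = 1.776 uN


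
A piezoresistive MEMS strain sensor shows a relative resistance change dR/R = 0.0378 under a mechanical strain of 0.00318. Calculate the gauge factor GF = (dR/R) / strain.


Step 1: Identify values.
dR/R = 0.0378, strain = 0.00318
Step 2: GF = (dR/R) / strain = 0.0378 / 0.00318
GF = 11.9


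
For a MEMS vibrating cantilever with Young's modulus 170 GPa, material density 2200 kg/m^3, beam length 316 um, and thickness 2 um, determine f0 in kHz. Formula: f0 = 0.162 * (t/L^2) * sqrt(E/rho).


Step 1: Convert units to SI.
t_SI = 2e-6 m, L_SI = 316e-6 m
Step 2: Calculate sqrt(E/rho).
sqrt(170e9 / 2200) = 8790.49 m/s
Step 3: Compute f0.
f0 = 0.162 * 2e-6 / (316e-6)^2 * 8790.49 = 28522.3 Hz = 28.52 kHz


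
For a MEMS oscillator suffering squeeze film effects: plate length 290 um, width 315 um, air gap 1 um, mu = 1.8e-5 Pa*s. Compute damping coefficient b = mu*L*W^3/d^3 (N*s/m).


Step 1: Convert to SI.
L = 290e-6 m, W = 315e-6 m, d = 1e-6 m
Step 2: W^3 = (315e-6)^3 = 3.13e-11 m^3
Step 3: d^3 = (1e-6)^3 = 1.00e-18 m^3
Step 4: b = 1.8e-5 * 290e-6 * 3.13e-11 / 1.00e-18
b = 1.63e-01 N*s/m


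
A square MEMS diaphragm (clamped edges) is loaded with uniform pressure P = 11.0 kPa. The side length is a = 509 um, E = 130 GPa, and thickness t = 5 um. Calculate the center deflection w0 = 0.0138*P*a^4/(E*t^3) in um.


Step 1: Convert pressure to compatible units (E is in GPa, so P in GPa).
P = 11.0 kPa = 11.0e-6 GPa
Step 2: Compute numerator: 0.0138 * P * a^4.
a^4 = 509^4 = 67122964561
numerator = 0.0138 * 11.0e-6 * 67122964561 = 1.0189e+04
Step 3: Compute denominator: E * t^3 = 130 * 5^3 = 16250
Step 4: w0 = numerator / denominator = 1.0189e+04 / 16250 = 0.627 um


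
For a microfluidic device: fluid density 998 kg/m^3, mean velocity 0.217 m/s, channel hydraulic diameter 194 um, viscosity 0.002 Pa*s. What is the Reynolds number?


Step 1: Convert Dh to meters: Dh = 194e-6 m
Step 2: Re = rho * v * Dh / mu
Re = 998 * 0.217 * 194e-6 / 0.002
Re = 21.007


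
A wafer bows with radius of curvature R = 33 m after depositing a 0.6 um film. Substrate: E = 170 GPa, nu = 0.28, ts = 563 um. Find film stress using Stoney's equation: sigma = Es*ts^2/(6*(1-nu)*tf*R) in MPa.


Step 1: Compute numerator: Es * ts^2 = 170 * 563^2 = 53884730 (GPa*um^2)
Step 2: Compute denominator (R in um): 6*(1-nu)*tf*R = 6*0.72*0.6*33e6 = 85536000.0 (um^2)
Step 3: sigma (GPa) = 53884730 / 85536000.0 = 6.29966e-01 GPa
Step 4: Convert to MPa (x1000): sigma = 630.0 MPa


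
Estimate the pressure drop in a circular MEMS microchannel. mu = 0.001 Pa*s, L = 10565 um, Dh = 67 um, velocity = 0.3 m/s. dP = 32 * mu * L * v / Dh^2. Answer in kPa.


Step 1: Convert to SI: L = 10565e-6 m, Dh = 67e-6 m
Step 2: dP = 32 * 0.001 * 10565e-6 * 0.3 / (67e-6)^2
Step 3: dP = 22593.90 Pa
Step 4: Convert to kPa: dP = 22.59 kPa


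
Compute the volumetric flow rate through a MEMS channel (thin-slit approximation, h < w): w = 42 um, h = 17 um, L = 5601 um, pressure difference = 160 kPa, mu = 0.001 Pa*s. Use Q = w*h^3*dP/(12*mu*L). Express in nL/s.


Step 1: Convert all dimensions to SI (meters).
w = 42e-6 m, h = 17e-6 m, L = 5601e-6 m, dP = 160e3 Pa
Step 2: Q = w * h^3 * dP / (12 * mu * L)
Q = 42e-6 * (17e-6)^3 * 160e3 / (12 * 0.001 * 5601e-6) = 4.9121228e-10 m^3/s
Step 3: Convert Q from m^3/s to nL/s (1 m^3 = 1e12 nL, so multiply by 1e12).
Q = 491.212 nL/s


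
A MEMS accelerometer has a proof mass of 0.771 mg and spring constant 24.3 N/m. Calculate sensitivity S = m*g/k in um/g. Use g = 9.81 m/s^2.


Step 1: Convert mass: m = 0.771 mg = 7.71e-07 kg
Step 2: S = m * g / k = 7.71e-07 * 9.81 / 24.3
Step 3: S = 3.11e-07 m/g
Step 4: Convert to um/g: S = 0.311 um/g


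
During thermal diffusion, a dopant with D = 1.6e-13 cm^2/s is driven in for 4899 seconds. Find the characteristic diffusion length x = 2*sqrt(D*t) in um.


Step 1: Compute D*t = 1.6e-13 * 4899 = 7.8384e-10 cm^2
Step 2: sqrt(D*t) = 2.8e-05 cm
Step 3: x = 2 * 2.8e-05 cm = 5.6e-05 cm
Step 4: Convert to um (1 cm = 1e4 um): x = 0.56 um


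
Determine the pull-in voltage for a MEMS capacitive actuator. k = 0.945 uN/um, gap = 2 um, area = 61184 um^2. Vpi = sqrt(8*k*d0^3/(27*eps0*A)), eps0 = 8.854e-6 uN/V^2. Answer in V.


Step 1: Compute numerator: 8 * k * d0^3 = 8 * 0.945 * 2^3 = 60.48
Step 2: Compute denominator: 27 * eps0 * A = 27 * 8.854e-6 * 61184 = 14.626525
Step 3: Vpi = sqrt(60.48 / 14.626525)
Vpi = 2.03 V


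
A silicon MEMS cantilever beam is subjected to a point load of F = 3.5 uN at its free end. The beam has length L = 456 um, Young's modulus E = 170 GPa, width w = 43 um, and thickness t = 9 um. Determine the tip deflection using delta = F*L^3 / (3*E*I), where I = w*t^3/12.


Step 1: Calculate the second moment of area.
I = w * t^3 / 12 = 43 * 9^3 / 12 = 2612.25 um^4
Step 2: Convert E to consistent units (1 GPa = 1000 uN/um^2).
E = 170 GPa = 170000 uN/um^2
Step 3: Calculate tip deflection.
delta = F * L^3 / (3 * E * I)
delta = 3.5 * 456^3 / (3 * 170000 * 2612.25)
delta = 0.2491 um


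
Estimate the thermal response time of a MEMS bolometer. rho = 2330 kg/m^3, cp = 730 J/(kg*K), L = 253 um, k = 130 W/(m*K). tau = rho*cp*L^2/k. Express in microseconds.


Step 1: Convert L to m: L = 253e-6 m
Step 2: L^2 = (253e-6)^2 = 6.4009e-08 m^2
Step 3: tau = 2330 * 730 * 6.4009e-08 / 130 = 8.3748391e-04 s
Step 4: Convert to microseconds (multiply by 1e6).
tau = 837.484 us


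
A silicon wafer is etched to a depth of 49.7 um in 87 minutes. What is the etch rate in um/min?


Step 1: Etch rate = depth / time
Step 2: rate = 49.7 / 87
rate = 0.571 um/min


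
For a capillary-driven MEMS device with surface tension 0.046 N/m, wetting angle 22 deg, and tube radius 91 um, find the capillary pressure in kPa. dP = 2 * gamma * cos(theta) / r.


Step 1: cos(22 deg) = 0.9272
Step 2: Convert r to m: r = 91e-6 m
Step 3: dP = 2 * 0.046 * 0.9272 / 91e-6 = 937.4 Pa
Step 4: Convert Pa to kPa (divide by 1000).
dP = 0.94 kPa


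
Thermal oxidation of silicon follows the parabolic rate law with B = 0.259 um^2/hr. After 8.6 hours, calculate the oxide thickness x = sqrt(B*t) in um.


Step 1: Compute B*t = 0.259 * 8.6 = 2.2274
Step 2: x = sqrt(2.2274)
x = 1.492 um


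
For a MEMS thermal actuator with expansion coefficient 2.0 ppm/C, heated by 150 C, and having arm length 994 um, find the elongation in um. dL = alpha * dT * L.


Step 1: Convert CTE: alpha = 2.0 ppm/C = 2.0e-6 /C
Step 2: dL = 2.0e-6 * 150 * 994
dL = 0.2982 um


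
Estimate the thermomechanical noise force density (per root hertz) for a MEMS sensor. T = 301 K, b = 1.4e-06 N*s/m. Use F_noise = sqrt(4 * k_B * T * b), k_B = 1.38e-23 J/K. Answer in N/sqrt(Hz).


Step 1: Compute 4 * k_B * T * b
= 4 * 1.38e-23 * 301 * 1.4e-06
= 2.3261e-26 N^2/Hz
Step 2: F_noise = sqrt(2.3261e-26)
F_noise = 1.53e-13 N/sqrt(Hz)


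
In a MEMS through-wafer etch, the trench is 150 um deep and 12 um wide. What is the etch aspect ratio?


Step 1: AR = depth / width
Step 2: AR = 150 / 12
AR = 12.5


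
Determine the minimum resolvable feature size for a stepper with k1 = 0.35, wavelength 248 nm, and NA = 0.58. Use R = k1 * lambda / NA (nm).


Step 1: Identify values: k1 = 0.35, lambda = 248 nm, NA = 0.58
Step 2: R = k1 * lambda / NA
R = 0.35 * 248 / 0.58
R = 149.7 nm


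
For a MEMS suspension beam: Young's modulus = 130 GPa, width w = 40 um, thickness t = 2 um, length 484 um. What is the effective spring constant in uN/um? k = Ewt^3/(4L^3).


Step 1: Convert E to consistent units (1 GPa = 1000 uN/um^2).
E = 130 GPa = 130000 uN/um^2
Step 2: Compute t^3 = 2^3 = 8
Step 3: Compute L^3 = 484^3 = 113379904
Step 4: k = 130000 * 40 * 8 / (4 * 113379904)
k = 0.0917 uN/um


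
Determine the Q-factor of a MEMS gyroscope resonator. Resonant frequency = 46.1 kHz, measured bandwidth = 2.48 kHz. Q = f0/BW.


Step 1: Q = f0 / bandwidth
Step 2: Q = 46.1 / 2.48
Q = 18.6


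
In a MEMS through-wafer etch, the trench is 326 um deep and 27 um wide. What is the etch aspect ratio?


Step 1: AR = depth / width
Step 2: AR = 326 / 27
AR = 12.1


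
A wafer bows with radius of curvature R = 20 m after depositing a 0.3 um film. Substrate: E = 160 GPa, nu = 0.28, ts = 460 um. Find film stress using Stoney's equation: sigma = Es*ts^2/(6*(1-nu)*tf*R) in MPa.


Step 1: Compute numerator: Es * ts^2 = 160 * 460^2 = 33856000 (GPa*um^2)
Step 2: Compute denominator (R in um): 6*(1-nu)*tf*R = 6*0.72*0.3*20e6 = 25920000.0 (um^2)
Step 3: sigma (GPa) = 33856000 / 25920000.0 = 1.306173e+00 GPa
Step 4: Convert to MPa (x1000): sigma = 1306.2 MPa


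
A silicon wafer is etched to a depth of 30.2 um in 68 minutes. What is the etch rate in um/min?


Step 1: Etch rate = depth / time
Step 2: rate = 30.2 / 68
rate = 0.444 um/min


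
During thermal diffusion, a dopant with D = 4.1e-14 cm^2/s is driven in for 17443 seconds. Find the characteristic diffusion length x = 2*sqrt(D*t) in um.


Step 1: Compute D*t = 4.1e-14 * 17443 = 7.15163e-10 cm^2
Step 2: sqrt(D*t) = 2.6743e-05 cm
Step 3: x = 2 * 2.6743e-05 cm = 5.3486e-05 cm
Step 4: Convert to um (1 cm = 1e4 um): x = 0.535 um


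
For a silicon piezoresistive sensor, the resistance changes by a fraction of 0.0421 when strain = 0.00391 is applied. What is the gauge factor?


Step 1: Identify values.
dR/R = 0.0421, strain = 0.00391
Step 2: GF = (dR/R) / strain = 0.0421 / 0.00391
GF = 10.8


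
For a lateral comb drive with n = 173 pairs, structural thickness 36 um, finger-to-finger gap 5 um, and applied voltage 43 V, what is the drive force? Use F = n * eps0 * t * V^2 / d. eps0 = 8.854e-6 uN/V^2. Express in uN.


Step 1: Parameters: n=173, eps0=8.854e-6 uN/V^2, t=36 um, V=43 V, d=5 um
Step 2: V^2 = 1849
Step 3: F = 173 * 8.854e-6 * 36 * 1849 / 5
F = 20.392 uN


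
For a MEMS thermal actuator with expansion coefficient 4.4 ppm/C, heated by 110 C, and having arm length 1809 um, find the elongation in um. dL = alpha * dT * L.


Step 1: Convert CTE: alpha = 4.4 ppm/C = 4.4e-6 /C
Step 2: dL = 4.4e-6 * 110 * 1809
dL = 0.8756 um


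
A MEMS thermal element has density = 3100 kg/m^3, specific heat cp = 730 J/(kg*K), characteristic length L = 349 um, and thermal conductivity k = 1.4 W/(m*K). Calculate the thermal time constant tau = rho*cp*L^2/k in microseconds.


Step 1: Convert L to m: L = 349e-6 m
Step 2: L^2 = (349e-6)^2 = 1.21801e-07 m^2
Step 3: tau = 3100 * 730 * 1.21801e-07 / 1.4 = 1.9688261643e-01 s
Step 4: Convert to microseconds (multiply by 1e6).
tau = 196882.616 us


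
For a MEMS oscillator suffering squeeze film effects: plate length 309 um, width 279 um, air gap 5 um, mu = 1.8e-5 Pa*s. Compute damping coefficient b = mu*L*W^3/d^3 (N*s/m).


Step 1: Convert to SI.
L = 309e-6 m, W = 279e-6 m, d = 5e-6 m
Step 2: W^3 = (279e-6)^3 = 2.17e-11 m^3
Step 3: d^3 = (5e-6)^3 = 1.25e-16 m^3
Step 4: b = 1.8e-5 * 309e-6 * 2.17e-11 / 1.25e-16
b = 9.66e-04 N*s/m


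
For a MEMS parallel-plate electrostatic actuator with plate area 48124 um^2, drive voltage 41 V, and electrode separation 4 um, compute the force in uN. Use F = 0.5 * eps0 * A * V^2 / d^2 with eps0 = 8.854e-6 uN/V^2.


Step 1: Identify parameters.
eps0 = 8.854e-6 uN/V^2, A = 48124 um^2, V = 41 V, d = 4 um
Step 2: Compute V^2 = 41^2 = 1681
Step 3: Compute d^2 = 4^2 = 16
Step 4: F = 0.5 * 8.854e-6 * 48124 * 1681 / 16
F = 22.383 uN


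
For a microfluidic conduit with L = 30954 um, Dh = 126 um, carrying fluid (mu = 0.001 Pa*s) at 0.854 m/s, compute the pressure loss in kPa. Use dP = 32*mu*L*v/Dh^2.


Step 1: Convert to SI: L = 30954e-6 m, Dh = 126e-6 m
Step 2: dP = 32 * 0.001 * 30954e-6 * 0.854 / (126e-6)^2
Step 3: dP = 53282.37 Pa
Step 4: Convert to kPa: dP = 53.28 kPa


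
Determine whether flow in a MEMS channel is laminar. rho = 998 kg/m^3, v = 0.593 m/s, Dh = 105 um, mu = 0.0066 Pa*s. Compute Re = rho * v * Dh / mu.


Step 1: Convert Dh to meters: Dh = 105e-6 m
Step 2: Re = rho * v * Dh / mu
Re = 998 * 0.593 * 105e-6 / 0.0066
Re = 9.415
Since Re = 9.415 is below ~2300, the flow is laminar.


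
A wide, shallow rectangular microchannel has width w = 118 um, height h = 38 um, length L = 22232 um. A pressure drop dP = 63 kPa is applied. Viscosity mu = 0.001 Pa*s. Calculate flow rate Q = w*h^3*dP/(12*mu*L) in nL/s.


Step 1: Convert all dimensions to SI (meters).
w = 118e-6 m, h = 38e-6 m, L = 22232e-6 m, dP = 63e3 Pa
Step 2: Q = w * h^3 * dP / (12 * mu * L)
Q = 118e-6 * (38e-6)^3 * 63e3 / (12 * 0.001 * 22232e-6) = 1.52902141e-09 m^3/s
Step 3: Convert Q from m^3/s to nL/s (1 m^3 = 1e12 nL, so multiply by 1e12).
Q = 1529.021 nL/s


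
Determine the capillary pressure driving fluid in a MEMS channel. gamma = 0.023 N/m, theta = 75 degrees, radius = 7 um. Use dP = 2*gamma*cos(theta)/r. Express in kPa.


Step 1: cos(75 deg) = 0.2588
Step 2: Convert r to m: r = 7e-6 m
Step 3: dP = 2 * 0.023 * 0.2588 / 7e-6 = 1700.7 Pa
Step 4: Convert Pa to kPa (divide by 1000).
dP = 1.7 kPa


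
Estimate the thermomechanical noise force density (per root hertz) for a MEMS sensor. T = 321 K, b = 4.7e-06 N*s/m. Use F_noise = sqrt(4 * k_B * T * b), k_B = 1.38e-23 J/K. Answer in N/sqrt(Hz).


Step 1: Compute 4 * k_B * T * b
= 4 * 1.38e-23 * 321 * 4.7e-06
= 8.3280e-26 N^2/Hz
Step 2: F_noise = sqrt(8.3280e-26)
F_noise = 2.89e-13 N/sqrt(Hz)


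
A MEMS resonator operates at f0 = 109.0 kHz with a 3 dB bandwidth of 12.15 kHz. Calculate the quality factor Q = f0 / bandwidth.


Step 1: Q = f0 / bandwidth
Step 2: Q = 109.0 / 12.15
Q = 9.0


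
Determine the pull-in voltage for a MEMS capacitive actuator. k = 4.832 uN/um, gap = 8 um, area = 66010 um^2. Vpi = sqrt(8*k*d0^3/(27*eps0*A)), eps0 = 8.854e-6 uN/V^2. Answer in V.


Step 1: Compute numerator: 8 * k * d0^3 = 8 * 4.832 * 8^3 = 19791.872
Step 2: Compute denominator: 27 * eps0 * A = 27 * 8.854e-6 * 66010 = 15.780219
Step 3: Vpi = sqrt(19791.872 / 15.780219)
Vpi = 35.41 V


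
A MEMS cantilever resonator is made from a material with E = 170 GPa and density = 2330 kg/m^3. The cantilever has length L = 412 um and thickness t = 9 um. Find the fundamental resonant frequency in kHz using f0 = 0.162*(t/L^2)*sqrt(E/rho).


Step 1: Convert units to SI.
t_SI = 9e-6 m, L_SI = 412e-6 m
Step 2: Calculate sqrt(E/rho).
sqrt(170e9 / 2330) = 8541.74 m/s
Step 3: Compute f0.
f0 = 0.162 * 9e-6 / (412e-6)^2 * 8541.74 = 73368.5 Hz = 73.37 kHz


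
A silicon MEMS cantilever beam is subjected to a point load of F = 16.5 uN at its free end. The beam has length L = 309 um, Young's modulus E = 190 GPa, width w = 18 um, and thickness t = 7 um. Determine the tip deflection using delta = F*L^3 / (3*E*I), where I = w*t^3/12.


Step 1: Calculate the second moment of area.
I = w * t^3 / 12 = 18 * 7^3 / 12 = 514.5 um^4
Step 2: Convert E to consistent units (1 GPa = 1000 uN/um^2).
E = 190 GPa = 190000 uN/um^2
Step 3: Calculate tip deflection.
delta = F * L^3 / (3 * E * I)
delta = 16.5 * 309^3 / (3 * 190000 * 514.5)
delta = 1.66 um


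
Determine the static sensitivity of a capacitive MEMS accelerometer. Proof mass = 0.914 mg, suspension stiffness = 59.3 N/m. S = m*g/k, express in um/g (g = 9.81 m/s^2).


Step 1: Convert mass: m = 0.914 mg = 9.14e-07 kg
Step 2: S = m * g / k = 9.14e-07 * 9.81 / 59.3
Step 3: S = 1.51e-07 m/g
Step 4: Convert to um/g: S = 0.151 um/g


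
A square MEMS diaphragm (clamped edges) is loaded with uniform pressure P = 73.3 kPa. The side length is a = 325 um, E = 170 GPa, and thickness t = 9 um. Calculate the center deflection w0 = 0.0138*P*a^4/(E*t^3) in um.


Step 1: Convert pressure to compatible units (E is in GPa, so P in GPa).
P = 73.3 kPa = 73.3e-6 GPa
Step 2: Compute numerator: 0.0138 * P * a^4.
a^4 = 325^4 = 11156640625
numerator = 0.0138 * 73.3e-6 * 11156640625 = 1.1285e+04
Step 3: Compute denominator: E * t^3 = 170 * 9^3 = 123930
Step 4: w0 = numerator / denominator = 1.1285e+04 / 123930 = 0.0911 um


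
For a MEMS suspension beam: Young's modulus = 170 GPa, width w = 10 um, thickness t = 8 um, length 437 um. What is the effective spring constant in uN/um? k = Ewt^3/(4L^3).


Step 1: Convert E to consistent units (1 GPa = 1000 uN/um^2).
E = 170 GPa = 170000 uN/um^2
Step 2: Compute t^3 = 8^3 = 512
Step 3: Compute L^3 = 437^3 = 83453453
Step 4: k = 170000 * 10 * 512 / (4 * 83453453)
k = 2.6074 uN/um


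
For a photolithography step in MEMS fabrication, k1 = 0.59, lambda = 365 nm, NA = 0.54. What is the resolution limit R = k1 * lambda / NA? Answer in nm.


Step 1: Identify values: k1 = 0.59, lambda = 365 nm, NA = 0.54
Step 2: R = k1 * lambda / NA
R = 0.59 * 365 / 0.54
R = 398.8 nm


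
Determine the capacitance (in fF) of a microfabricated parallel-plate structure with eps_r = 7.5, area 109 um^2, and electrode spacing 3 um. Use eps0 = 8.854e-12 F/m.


Step 1: Convert area to m^2: A = 109e-12 m^2
Step 2: Convert gap to m: d = 3e-6 m
Step 3: C = eps0 * eps_r * A / d
C = 8.854e-12 * 7.5 * 109e-12 / 3e-6
Step 4: Convert to fF (multiply by 1e15).
C = 2.41 fF


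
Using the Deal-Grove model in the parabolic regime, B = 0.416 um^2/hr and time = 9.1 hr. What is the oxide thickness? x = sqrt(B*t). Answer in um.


Step 1: Compute B*t = 0.416 * 9.1 = 3.7856
Step 2: x = sqrt(3.7856)
x = 1.946 um


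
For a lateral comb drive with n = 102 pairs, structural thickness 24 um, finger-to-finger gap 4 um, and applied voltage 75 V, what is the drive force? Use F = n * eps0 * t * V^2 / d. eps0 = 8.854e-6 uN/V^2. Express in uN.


Step 1: Parameters: n=102, eps0=8.854e-6 uN/V^2, t=24 um, V=75 V, d=4 um
Step 2: V^2 = 5625
Step 3: F = 102 * 8.854e-6 * 24 * 5625 / 4
F = 30.48 uN


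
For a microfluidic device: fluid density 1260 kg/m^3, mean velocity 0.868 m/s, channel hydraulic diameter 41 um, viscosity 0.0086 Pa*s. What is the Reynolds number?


Step 1: Convert Dh to meters: Dh = 41e-6 m
Step 2: Re = rho * v * Dh / mu
Re = 1260 * 0.868 * 41e-6 / 0.0086
Re = 5.214


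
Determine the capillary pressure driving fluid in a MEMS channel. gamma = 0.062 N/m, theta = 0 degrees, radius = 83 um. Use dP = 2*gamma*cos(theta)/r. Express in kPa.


Step 1: cos(0 deg) = 1.0
Step 2: Convert r to m: r = 83e-6 m
Step 3: dP = 2 * 0.062 * 1.0 / 83e-6 = 1494.0 Pa
Step 4: Convert Pa to kPa (divide by 1000).
dP = 1.49 kPa


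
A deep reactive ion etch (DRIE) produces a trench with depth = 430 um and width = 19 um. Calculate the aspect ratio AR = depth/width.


Step 1: AR = depth / width
Step 2: AR = 430 / 19
AR = 22.6


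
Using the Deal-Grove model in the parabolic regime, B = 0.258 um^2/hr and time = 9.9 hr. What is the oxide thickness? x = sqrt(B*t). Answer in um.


Step 1: Compute B*t = 0.258 * 9.9 = 2.5542
Step 2: x = sqrt(2.5542)
x = 1.598 um


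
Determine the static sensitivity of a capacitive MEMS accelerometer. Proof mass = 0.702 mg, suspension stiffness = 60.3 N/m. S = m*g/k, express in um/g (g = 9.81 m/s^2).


Step 1: Convert mass: m = 0.702 mg = 7.02e-07 kg
Step 2: S = m * g / k = 7.02e-07 * 9.81 / 60.3
Step 3: S = 1.14e-07 m/g
Step 4: Convert to um/g: S = 0.114 um/g


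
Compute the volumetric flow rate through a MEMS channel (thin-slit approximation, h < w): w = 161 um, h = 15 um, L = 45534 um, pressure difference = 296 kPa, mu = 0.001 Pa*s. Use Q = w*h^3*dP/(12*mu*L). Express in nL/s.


Step 1: Convert all dimensions to SI (meters).
w = 161e-6 m, h = 15e-6 m, L = 45534e-6 m, dP = 296e3 Pa
Step 2: Q = w * h^3 * dP / (12 * mu * L)
Q = 161e-6 * (15e-6)^3 * 296e3 / (12 * 0.001 * 45534e-6) = 2.9435696e-10 m^3/s
Step 3: Convert Q from m^3/s to nL/s (1 m^3 = 1e12 nL, so multiply by 1e12).
Q = 294.357 nL/s


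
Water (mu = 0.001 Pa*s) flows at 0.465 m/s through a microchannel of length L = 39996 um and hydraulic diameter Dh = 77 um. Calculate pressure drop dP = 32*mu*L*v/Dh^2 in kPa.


Step 1: Convert to SI: L = 39996e-6 m, Dh = 77e-6 m
Step 2: dP = 32 * 0.001 * 39996e-6 * 0.465 / (77e-6)^2
Step 3: dP = 100377.88 Pa
Step 4: Convert to kPa: dP = 100.38 kPa


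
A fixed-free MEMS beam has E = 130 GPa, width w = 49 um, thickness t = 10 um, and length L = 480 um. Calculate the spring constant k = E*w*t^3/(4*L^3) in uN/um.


Step 1: Convert E to consistent units (1 GPa = 1000 uN/um^2).
E = 130 GPa = 130000 uN/um^2
Step 2: Compute t^3 = 10^3 = 1000
Step 3: Compute L^3 = 480^3 = 110592000
Step 4: k = 130000 * 49 * 1000 / (4 * 110592000)
k = 14.3998 uN/um


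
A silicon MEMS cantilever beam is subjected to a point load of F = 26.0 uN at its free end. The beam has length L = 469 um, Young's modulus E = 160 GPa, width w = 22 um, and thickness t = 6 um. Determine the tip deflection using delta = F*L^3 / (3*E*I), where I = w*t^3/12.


Step 1: Calculate the second moment of area.
I = w * t^3 / 12 = 22 * 6^3 / 12 = 396.0 um^4
Step 2: Convert E to consistent units (1 GPa = 1000 uN/um^2).
E = 160 GPa = 160000 uN/um^2
Step 3: Calculate tip deflection.
delta = F * L^3 / (3 * E * I)
delta = 26.0 * 469^3 / (3 * 160000 * 396.0)
delta = 14.1109 um


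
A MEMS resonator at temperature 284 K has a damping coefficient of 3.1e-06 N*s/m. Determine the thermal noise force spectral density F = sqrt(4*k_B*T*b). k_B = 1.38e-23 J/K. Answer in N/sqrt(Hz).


Step 1: Compute 4 * k_B * T * b
= 4 * 1.38e-23 * 284 * 3.1e-06
= 4.8598e-26 N^2/Hz
Step 2: F_noise = sqrt(4.8598e-26)
F_noise = 2.20e-13 N/sqrt(Hz)


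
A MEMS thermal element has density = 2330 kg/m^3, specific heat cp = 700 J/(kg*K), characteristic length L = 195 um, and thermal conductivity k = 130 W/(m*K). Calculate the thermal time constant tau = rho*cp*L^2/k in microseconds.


Step 1: Convert L to m: L = 195e-6 m
Step 2: L^2 = (195e-6)^2 = 3.8025e-08 m^2
Step 3: tau = 2330 * 700 * 3.8025e-08 / 130 = 4.770675e-04 s
Step 4: Convert to microseconds (multiply by 1e6).
tau = 477.068 us


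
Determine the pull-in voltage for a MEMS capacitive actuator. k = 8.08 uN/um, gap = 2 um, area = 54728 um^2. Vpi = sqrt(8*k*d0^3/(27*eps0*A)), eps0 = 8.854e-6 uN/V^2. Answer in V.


Step 1: Compute numerator: 8 * k * d0^3 = 8 * 8.08 * 2^3 = 517.12
Step 2: Compute denominator: 27 * eps0 * A = 27 * 8.854e-6 * 54728 = 13.083166
Step 3: Vpi = sqrt(517.12 / 13.083166)
Vpi = 6.29 V


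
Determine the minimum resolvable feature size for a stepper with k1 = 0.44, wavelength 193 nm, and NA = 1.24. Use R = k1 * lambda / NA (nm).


Step 1: Identify values: k1 = 0.44, lambda = 193 nm, NA = 1.24
Step 2: R = k1 * lambda / NA
R = 0.44 * 193 / 1.24
R = 68.5 nm


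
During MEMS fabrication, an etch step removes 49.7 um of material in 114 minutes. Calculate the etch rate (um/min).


Step 1: Etch rate = depth / time
Step 2: rate = 49.7 / 114
rate = 0.436 um/min


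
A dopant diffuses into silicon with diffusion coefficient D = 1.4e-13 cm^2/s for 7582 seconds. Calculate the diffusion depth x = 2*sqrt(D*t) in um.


Step 1: Compute D*t = 1.4e-13 * 7582 = 1.06148e-09 cm^2
Step 2: sqrt(D*t) = 3.258e-05 cm
Step 3: x = 2 * 3.258e-05 cm = 6.516e-05 cm
Step 4: Convert to um (1 cm = 1e4 um): x = 0.652 um


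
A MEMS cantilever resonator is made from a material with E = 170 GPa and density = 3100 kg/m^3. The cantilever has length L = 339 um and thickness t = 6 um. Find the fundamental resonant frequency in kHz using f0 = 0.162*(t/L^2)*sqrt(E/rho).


Step 1: Convert units to SI.
t_SI = 6e-6 m, L_SI = 339e-6 m
Step 2: Calculate sqrt(E/rho).
sqrt(170e9 / 3100) = 7405.32 m/s
Step 3: Compute f0.
f0 = 0.162 * 6e-6 / (339e-6)^2 * 7405.32 = 62634.1 Hz = 62.63 kHz


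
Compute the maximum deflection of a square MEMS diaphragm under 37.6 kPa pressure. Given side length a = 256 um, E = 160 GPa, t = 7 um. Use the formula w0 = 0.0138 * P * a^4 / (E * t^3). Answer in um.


Step 1: Convert pressure to compatible units (E is in GPa, so P in GPa).
P = 37.6 kPa = 37.6e-6 GPa
Step 2: Compute numerator: 0.0138 * P * a^4.
a^4 = 256^4 = 4294967296
numerator = 0.0138 * 37.6e-6 * 4294967296 = 2.2286e+03
Step 3: Compute denominator: E * t^3 = 160 * 7^3 = 54880
Step 4: w0 = numerator / denominator = 2.2286e+03 / 54880 = 0.0406 um


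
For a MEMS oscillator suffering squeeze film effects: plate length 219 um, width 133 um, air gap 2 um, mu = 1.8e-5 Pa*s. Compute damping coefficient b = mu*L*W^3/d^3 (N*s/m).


Step 1: Convert to SI.
L = 219e-6 m, W = 133e-6 m, d = 2e-6 m
Step 2: W^3 = (133e-6)^3 = 2.35e-12 m^3
Step 3: d^3 = (2e-6)^3 = 8.00e-18 m^3
Step 4: b = 1.8e-5 * 219e-6 * 2.35e-12 / 8.00e-18
b = 1.16e-03 N*s/m


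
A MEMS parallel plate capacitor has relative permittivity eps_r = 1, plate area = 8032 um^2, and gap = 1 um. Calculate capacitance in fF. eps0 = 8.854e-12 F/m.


Step 1: Convert area to m^2: A = 8032e-12 m^2
Step 2: Convert gap to m: d = 1e-6 m
Step 3: C = eps0 * eps_r * A / d
C = 8.854e-12 * 1 * 8032e-12 / 1e-6
Step 4: Convert to fF (multiply by 1e15).
C = 71.12 fF


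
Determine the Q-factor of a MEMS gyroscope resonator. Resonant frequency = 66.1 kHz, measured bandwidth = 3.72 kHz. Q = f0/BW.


Step 1: Q = f0 / bandwidth
Step 2: Q = 66.1 / 3.72
Q = 17.8


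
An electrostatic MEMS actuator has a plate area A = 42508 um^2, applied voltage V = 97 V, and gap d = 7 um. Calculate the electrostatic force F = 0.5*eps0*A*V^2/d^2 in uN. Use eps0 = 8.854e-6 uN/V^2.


Step 1: Identify parameters.
eps0 = 8.854e-6 uN/V^2, A = 42508 um^2, V = 97 V, d = 7 um
Step 2: Compute V^2 = 97^2 = 9409
Step 3: Compute d^2 = 7^2 = 49
Step 4: F = 0.5 * 8.854e-6 * 42508 * 9409 / 49
F = 36.135 uN


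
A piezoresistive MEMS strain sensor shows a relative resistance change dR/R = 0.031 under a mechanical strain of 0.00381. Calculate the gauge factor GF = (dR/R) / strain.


Step 1: Identify values.
dR/R = 0.031, strain = 0.00381
Step 2: GF = (dR/R) / strain = 0.031 / 0.00381
GF = 8.1


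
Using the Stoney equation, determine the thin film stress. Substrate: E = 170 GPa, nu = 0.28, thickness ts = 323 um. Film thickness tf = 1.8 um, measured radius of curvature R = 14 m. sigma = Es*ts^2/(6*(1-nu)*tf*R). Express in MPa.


Step 1: Compute numerator: Es * ts^2 = 170 * 323^2 = 17735930 (GPa*um^2)
Step 2: Compute denominator (R in um): 6*(1-nu)*tf*R = 6*0.72*1.8*14e6 = 108864000.0 (um^2)
Step 3: sigma (GPa) = 17735930 / 108864000.0 = 1.62918e-01 GPa
Step 4: Convert to MPa (x1000): sigma = 162.9 MPa


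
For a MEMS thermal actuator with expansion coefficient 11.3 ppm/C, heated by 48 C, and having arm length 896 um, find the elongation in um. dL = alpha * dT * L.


Step 1: Convert CTE: alpha = 11.3 ppm/C = 11.3e-6 /C
Step 2: dL = 11.3e-6 * 48 * 896
dL = 0.486 um


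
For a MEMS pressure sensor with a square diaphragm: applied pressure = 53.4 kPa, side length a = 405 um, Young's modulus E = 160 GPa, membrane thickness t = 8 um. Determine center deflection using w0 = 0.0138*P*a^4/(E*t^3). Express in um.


Step 1: Convert pressure to compatible units (E is in GPa, so P in GPa).
P = 53.4 kPa = 53.4e-6 GPa
Step 2: Compute numerator: 0.0138 * P * a^4.
a^4 = 405^4 = 26904200625
numerator = 0.0138 * 53.4e-6 * 26904200625 = 1.9826e+04
Step 3: Compute denominator: E * t^3 = 160 * 8^3 = 81920
Step 4: w0 = numerator / denominator = 1.9826e+04 / 81920 = 0.242 um


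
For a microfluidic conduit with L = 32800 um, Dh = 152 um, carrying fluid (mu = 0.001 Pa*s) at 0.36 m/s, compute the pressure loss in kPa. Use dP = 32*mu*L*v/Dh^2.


Step 1: Convert to SI: L = 32800e-6 m, Dh = 152e-6 m
Step 2: dP = 32 * 0.001 * 32800e-6 * 0.36 / (152e-6)^2
Step 3: dP = 16354.57 Pa
Step 4: Convert to kPa: dP = 16.35 kPa


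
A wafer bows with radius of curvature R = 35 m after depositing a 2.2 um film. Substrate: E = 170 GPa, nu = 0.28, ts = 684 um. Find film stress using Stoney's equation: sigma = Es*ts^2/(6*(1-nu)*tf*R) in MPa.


Step 1: Compute numerator: Es * ts^2 = 170 * 684^2 = 79535520 (GPa*um^2)
Step 2: Compute denominator (R in um): 6*(1-nu)*tf*R = 6*0.72*2.2*35e6 = 332640000.0 (um^2)
Step 3: sigma (GPa) = 79535520 / 332640000.0 = 2.39104e-01 GPa
Step 4: Convert to MPa (x1000): sigma = 239.1 MPa


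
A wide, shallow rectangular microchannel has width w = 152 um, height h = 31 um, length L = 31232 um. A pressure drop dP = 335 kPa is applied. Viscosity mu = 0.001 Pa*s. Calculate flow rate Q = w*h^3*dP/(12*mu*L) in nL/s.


Step 1: Convert all dimensions to SI (meters).
w = 152e-6 m, h = 31e-6 m, L = 31232e-6 m, dP = 335e3 Pa
Step 2: Q = w * h^3 * dP / (12 * mu * L)
Q = 152e-6 * (31e-6)^3 * 335e3 / (12 * 0.001 * 31232e-6) = 4.04755198e-09 m^3/s
Step 3: Convert Q from m^3/s to nL/s (1 m^3 = 1e12 nL, so multiply by 1e12).
Q = 4047.552 nL/s


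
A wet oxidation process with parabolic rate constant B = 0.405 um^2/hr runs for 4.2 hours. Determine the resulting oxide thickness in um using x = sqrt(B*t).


Step 1: Compute B*t = 0.405 * 4.2 = 1.701
Step 2: x = sqrt(1.701)
x = 1.304 um


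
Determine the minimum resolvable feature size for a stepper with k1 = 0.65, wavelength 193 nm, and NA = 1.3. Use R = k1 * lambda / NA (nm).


Step 1: Identify values: k1 = 0.65, lambda = 193 nm, NA = 1.3
Step 2: R = k1 * lambda / NA
R = 0.65 * 193 / 1.3
R = 96.5 nm


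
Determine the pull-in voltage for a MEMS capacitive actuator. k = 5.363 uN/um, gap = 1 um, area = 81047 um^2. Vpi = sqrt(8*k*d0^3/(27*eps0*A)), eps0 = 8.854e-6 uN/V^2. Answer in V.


Step 1: Compute numerator: 8 * k * d0^3 = 8 * 5.363 * 1^3 = 42.904
Step 2: Compute denominator: 27 * eps0 * A = 27 * 8.854e-6 * 81047 = 19.374934
Step 3: Vpi = sqrt(42.904 / 19.374934)
Vpi = 1.49 V


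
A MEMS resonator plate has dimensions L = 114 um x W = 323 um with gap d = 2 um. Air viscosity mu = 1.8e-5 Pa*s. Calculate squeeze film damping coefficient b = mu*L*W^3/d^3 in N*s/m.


Step 1: Convert to SI.
L = 114e-6 m, W = 323e-6 m, d = 2e-6 m
Step 2: W^3 = (323e-6)^3 = 3.37e-11 m^3
Step 3: d^3 = (2e-6)^3 = 8.00e-18 m^3
Step 4: b = 1.8e-5 * 114e-6 * 3.37e-11 / 8.00e-18
b = 8.64e-03 N*s/m


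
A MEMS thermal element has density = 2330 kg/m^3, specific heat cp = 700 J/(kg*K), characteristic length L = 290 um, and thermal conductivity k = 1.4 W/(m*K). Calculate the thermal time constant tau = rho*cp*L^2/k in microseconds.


Step 1: Convert L to m: L = 290e-6 m
Step 2: L^2 = (290e-6)^2 = 8.41e-08 m^2
Step 3: tau = 2330 * 700 * 8.41e-08 / 1.4 = 9.79765e-02 s
Step 4: Convert to microseconds (multiply by 1e6).
tau = 97976.5 us


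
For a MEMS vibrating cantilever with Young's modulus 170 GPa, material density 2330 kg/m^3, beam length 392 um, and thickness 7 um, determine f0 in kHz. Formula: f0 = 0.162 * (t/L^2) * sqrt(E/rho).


Step 1: Convert units to SI.
t_SI = 7e-6 m, L_SI = 392e-6 m
Step 2: Calculate sqrt(E/rho).
sqrt(170e9 / 2330) = 8541.74 m/s
Step 3: Compute f0.
f0 = 0.162 * 7e-6 / (392e-6)^2 * 8541.74 = 63035.8 Hz = 63.04 kHz


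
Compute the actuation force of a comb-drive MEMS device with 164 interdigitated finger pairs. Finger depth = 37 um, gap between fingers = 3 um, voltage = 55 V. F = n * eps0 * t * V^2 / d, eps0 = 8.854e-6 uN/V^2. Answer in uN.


Step 1: Parameters: n=164, eps0=8.854e-6 uN/V^2, t=37 um, V=55 V, d=3 um
Step 2: V^2 = 3025
Step 3: F = 164 * 8.854e-6 * 37 * 3025 / 3
F = 54.174 uN


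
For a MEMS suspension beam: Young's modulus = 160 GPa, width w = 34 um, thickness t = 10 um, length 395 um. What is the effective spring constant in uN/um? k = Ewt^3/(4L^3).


Step 1: Convert E to consistent units (1 GPa = 1000 uN/um^2).
E = 160 GPa = 160000 uN/um^2
Step 2: Compute t^3 = 10^3 = 1000
Step 3: Compute L^3 = 395^3 = 61629875
Step 4: k = 160000 * 34 * 1000 / (4 * 61629875)
k = 22.0672 uN/um


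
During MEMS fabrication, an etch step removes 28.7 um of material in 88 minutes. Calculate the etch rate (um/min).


Step 1: Etch rate = depth / time
Step 2: rate = 28.7 / 88
rate = 0.326 um/min
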